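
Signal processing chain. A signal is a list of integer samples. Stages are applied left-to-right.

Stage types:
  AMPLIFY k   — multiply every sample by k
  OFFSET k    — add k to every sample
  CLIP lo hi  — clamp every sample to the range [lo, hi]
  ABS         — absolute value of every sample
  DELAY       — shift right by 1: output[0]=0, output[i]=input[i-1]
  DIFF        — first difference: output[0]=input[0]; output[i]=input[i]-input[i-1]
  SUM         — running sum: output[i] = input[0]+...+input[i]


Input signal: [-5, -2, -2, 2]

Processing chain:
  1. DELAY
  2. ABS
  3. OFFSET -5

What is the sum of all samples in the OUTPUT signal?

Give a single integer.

Answer: -11

Derivation:
Input: [-5, -2, -2, 2]
Stage 1 (DELAY): [0, -5, -2, -2] = [0, -5, -2, -2] -> [0, -5, -2, -2]
Stage 2 (ABS): |0|=0, |-5|=5, |-2|=2, |-2|=2 -> [0, 5, 2, 2]
Stage 3 (OFFSET -5): 0+-5=-5, 5+-5=0, 2+-5=-3, 2+-5=-3 -> [-5, 0, -3, -3]
Output sum: -11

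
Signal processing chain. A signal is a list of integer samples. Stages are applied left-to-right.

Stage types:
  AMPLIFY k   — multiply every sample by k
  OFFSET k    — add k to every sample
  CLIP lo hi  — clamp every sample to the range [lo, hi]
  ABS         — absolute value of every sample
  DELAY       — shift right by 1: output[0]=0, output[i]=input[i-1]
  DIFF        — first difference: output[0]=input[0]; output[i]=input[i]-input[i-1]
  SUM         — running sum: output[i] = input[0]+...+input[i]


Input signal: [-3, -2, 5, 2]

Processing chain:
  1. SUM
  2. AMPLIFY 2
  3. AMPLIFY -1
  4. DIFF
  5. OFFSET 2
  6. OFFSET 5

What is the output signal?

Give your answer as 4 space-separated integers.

Input: [-3, -2, 5, 2]
Stage 1 (SUM): sum[0..0]=-3, sum[0..1]=-5, sum[0..2]=0, sum[0..3]=2 -> [-3, -5, 0, 2]
Stage 2 (AMPLIFY 2): -3*2=-6, -5*2=-10, 0*2=0, 2*2=4 -> [-6, -10, 0, 4]
Stage 3 (AMPLIFY -1): -6*-1=6, -10*-1=10, 0*-1=0, 4*-1=-4 -> [6, 10, 0, -4]
Stage 4 (DIFF): s[0]=6, 10-6=4, 0-10=-10, -4-0=-4 -> [6, 4, -10, -4]
Stage 5 (OFFSET 2): 6+2=8, 4+2=6, -10+2=-8, -4+2=-2 -> [8, 6, -8, -2]
Stage 6 (OFFSET 5): 8+5=13, 6+5=11, -8+5=-3, -2+5=3 -> [13, 11, -3, 3]

Answer: 13 11 -3 3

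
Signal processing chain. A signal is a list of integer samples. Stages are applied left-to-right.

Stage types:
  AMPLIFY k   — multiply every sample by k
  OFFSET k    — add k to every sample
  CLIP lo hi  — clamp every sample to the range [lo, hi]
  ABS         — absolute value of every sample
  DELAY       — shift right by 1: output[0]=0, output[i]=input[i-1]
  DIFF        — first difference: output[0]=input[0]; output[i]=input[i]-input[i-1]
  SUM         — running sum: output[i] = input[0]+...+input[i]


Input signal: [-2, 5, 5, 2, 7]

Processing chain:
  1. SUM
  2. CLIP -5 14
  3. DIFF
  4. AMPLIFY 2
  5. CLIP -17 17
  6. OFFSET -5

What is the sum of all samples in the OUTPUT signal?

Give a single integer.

Answer: 3

Derivation:
Input: [-2, 5, 5, 2, 7]
Stage 1 (SUM): sum[0..0]=-2, sum[0..1]=3, sum[0..2]=8, sum[0..3]=10, sum[0..4]=17 -> [-2, 3, 8, 10, 17]
Stage 2 (CLIP -5 14): clip(-2,-5,14)=-2, clip(3,-5,14)=3, clip(8,-5,14)=8, clip(10,-5,14)=10, clip(17,-5,14)=14 -> [-2, 3, 8, 10, 14]
Stage 3 (DIFF): s[0]=-2, 3--2=5, 8-3=5, 10-8=2, 14-10=4 -> [-2, 5, 5, 2, 4]
Stage 4 (AMPLIFY 2): -2*2=-4, 5*2=10, 5*2=10, 2*2=4, 4*2=8 -> [-4, 10, 10, 4, 8]
Stage 5 (CLIP -17 17): clip(-4,-17,17)=-4, clip(10,-17,17)=10, clip(10,-17,17)=10, clip(4,-17,17)=4, clip(8,-17,17)=8 -> [-4, 10, 10, 4, 8]
Stage 6 (OFFSET -5): -4+-5=-9, 10+-5=5, 10+-5=5, 4+-5=-1, 8+-5=3 -> [-9, 5, 5, -1, 3]
Output sum: 3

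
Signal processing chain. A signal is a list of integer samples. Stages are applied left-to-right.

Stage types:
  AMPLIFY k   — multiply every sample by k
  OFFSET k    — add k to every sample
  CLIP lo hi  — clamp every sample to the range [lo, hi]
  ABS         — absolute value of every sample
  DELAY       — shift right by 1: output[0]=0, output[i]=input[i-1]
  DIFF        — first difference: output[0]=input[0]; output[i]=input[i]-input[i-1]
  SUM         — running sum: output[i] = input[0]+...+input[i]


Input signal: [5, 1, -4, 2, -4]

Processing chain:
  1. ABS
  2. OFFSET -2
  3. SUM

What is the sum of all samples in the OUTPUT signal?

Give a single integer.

Input: [5, 1, -4, 2, -4]
Stage 1 (ABS): |5|=5, |1|=1, |-4|=4, |2|=2, |-4|=4 -> [5, 1, 4, 2, 4]
Stage 2 (OFFSET -2): 5+-2=3, 1+-2=-1, 4+-2=2, 2+-2=0, 4+-2=2 -> [3, -1, 2, 0, 2]
Stage 3 (SUM): sum[0..0]=3, sum[0..1]=2, sum[0..2]=4, sum[0..3]=4, sum[0..4]=6 -> [3, 2, 4, 4, 6]
Output sum: 19

Answer: 19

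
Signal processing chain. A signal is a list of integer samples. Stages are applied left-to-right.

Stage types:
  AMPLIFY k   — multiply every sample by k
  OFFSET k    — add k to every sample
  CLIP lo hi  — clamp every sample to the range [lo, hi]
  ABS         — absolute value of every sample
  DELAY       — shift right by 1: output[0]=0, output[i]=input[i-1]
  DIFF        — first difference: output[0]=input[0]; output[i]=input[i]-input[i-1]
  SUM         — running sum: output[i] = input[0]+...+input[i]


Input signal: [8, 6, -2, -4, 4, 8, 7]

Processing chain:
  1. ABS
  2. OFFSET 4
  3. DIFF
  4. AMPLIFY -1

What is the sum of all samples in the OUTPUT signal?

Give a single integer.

Answer: -11

Derivation:
Input: [8, 6, -2, -4, 4, 8, 7]
Stage 1 (ABS): |8|=8, |6|=6, |-2|=2, |-4|=4, |4|=4, |8|=8, |7|=7 -> [8, 6, 2, 4, 4, 8, 7]
Stage 2 (OFFSET 4): 8+4=12, 6+4=10, 2+4=6, 4+4=8, 4+4=8, 8+4=12, 7+4=11 -> [12, 10, 6, 8, 8, 12, 11]
Stage 3 (DIFF): s[0]=12, 10-12=-2, 6-10=-4, 8-6=2, 8-8=0, 12-8=4, 11-12=-1 -> [12, -2, -4, 2, 0, 4, -1]
Stage 4 (AMPLIFY -1): 12*-1=-12, -2*-1=2, -4*-1=4, 2*-1=-2, 0*-1=0, 4*-1=-4, -1*-1=1 -> [-12, 2, 4, -2, 0, -4, 1]
Output sum: -11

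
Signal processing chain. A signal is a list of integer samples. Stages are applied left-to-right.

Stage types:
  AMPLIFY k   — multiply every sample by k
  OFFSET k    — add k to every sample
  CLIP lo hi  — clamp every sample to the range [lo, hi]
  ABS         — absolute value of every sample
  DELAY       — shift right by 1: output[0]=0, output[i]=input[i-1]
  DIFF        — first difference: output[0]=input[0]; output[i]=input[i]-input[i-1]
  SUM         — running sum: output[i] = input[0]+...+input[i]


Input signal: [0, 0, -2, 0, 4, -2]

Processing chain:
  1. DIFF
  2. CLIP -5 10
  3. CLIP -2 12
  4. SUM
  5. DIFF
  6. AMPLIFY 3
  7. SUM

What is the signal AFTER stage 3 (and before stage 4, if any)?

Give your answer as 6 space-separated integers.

Input: [0, 0, -2, 0, 4, -2]
Stage 1 (DIFF): s[0]=0, 0-0=0, -2-0=-2, 0--2=2, 4-0=4, -2-4=-6 -> [0, 0, -2, 2, 4, -6]
Stage 2 (CLIP -5 10): clip(0,-5,10)=0, clip(0,-5,10)=0, clip(-2,-5,10)=-2, clip(2,-5,10)=2, clip(4,-5,10)=4, clip(-6,-5,10)=-5 -> [0, 0, -2, 2, 4, -5]
Stage 3 (CLIP -2 12): clip(0,-2,12)=0, clip(0,-2,12)=0, clip(-2,-2,12)=-2, clip(2,-2,12)=2, clip(4,-2,12)=4, clip(-5,-2,12)=-2 -> [0, 0, -2, 2, 4, -2]

Answer: 0 0 -2 2 4 -2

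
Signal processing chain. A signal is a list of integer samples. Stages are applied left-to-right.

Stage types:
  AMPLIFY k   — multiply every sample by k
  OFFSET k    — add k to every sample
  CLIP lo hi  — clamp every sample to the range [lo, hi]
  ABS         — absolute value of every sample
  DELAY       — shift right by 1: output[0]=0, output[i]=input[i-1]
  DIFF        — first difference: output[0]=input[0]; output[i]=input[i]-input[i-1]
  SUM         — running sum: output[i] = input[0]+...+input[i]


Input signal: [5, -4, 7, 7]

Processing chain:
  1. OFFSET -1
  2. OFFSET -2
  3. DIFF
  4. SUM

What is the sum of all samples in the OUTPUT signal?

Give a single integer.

Input: [5, -4, 7, 7]
Stage 1 (OFFSET -1): 5+-1=4, -4+-1=-5, 7+-1=6, 7+-1=6 -> [4, -5, 6, 6]
Stage 2 (OFFSET -2): 4+-2=2, -5+-2=-7, 6+-2=4, 6+-2=4 -> [2, -7, 4, 4]
Stage 3 (DIFF): s[0]=2, -7-2=-9, 4--7=11, 4-4=0 -> [2, -9, 11, 0]
Stage 4 (SUM): sum[0..0]=2, sum[0..1]=-7, sum[0..2]=4, sum[0..3]=4 -> [2, -7, 4, 4]
Output sum: 3

Answer: 3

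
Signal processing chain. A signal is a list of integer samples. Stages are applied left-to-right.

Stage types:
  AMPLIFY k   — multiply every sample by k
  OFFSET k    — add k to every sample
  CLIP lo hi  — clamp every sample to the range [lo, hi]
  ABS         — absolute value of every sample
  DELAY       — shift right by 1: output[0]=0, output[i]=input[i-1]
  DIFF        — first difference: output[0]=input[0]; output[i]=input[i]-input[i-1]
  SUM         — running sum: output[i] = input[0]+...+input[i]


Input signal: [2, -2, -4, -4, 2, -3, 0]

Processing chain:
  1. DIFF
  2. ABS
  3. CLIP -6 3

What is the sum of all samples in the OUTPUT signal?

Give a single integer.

Input: [2, -2, -4, -4, 2, -3, 0]
Stage 1 (DIFF): s[0]=2, -2-2=-4, -4--2=-2, -4--4=0, 2--4=6, -3-2=-5, 0--3=3 -> [2, -4, -2, 0, 6, -5, 3]
Stage 2 (ABS): |2|=2, |-4|=4, |-2|=2, |0|=0, |6|=6, |-5|=5, |3|=3 -> [2, 4, 2, 0, 6, 5, 3]
Stage 3 (CLIP -6 3): clip(2,-6,3)=2, clip(4,-6,3)=3, clip(2,-6,3)=2, clip(0,-6,3)=0, clip(6,-6,3)=3, clip(5,-6,3)=3, clip(3,-6,3)=3 -> [2, 3, 2, 0, 3, 3, 3]
Output sum: 16

Answer: 16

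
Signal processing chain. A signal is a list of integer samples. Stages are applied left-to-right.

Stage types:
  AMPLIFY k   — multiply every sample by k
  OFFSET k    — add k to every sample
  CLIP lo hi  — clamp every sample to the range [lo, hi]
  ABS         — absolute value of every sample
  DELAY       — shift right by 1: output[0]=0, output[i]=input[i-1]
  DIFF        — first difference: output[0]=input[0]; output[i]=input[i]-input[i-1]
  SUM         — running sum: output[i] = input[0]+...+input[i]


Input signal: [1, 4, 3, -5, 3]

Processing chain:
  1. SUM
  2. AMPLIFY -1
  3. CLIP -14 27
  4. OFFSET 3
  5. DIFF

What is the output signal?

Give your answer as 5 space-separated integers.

Input: [1, 4, 3, -5, 3]
Stage 1 (SUM): sum[0..0]=1, sum[0..1]=5, sum[0..2]=8, sum[0..3]=3, sum[0..4]=6 -> [1, 5, 8, 3, 6]
Stage 2 (AMPLIFY -1): 1*-1=-1, 5*-1=-5, 8*-1=-8, 3*-1=-3, 6*-1=-6 -> [-1, -5, -8, -3, -6]
Stage 3 (CLIP -14 27): clip(-1,-14,27)=-1, clip(-5,-14,27)=-5, clip(-8,-14,27)=-8, clip(-3,-14,27)=-3, clip(-6,-14,27)=-6 -> [-1, -5, -8, -3, -6]
Stage 4 (OFFSET 3): -1+3=2, -5+3=-2, -8+3=-5, -3+3=0, -6+3=-3 -> [2, -2, -5, 0, -3]
Stage 5 (DIFF): s[0]=2, -2-2=-4, -5--2=-3, 0--5=5, -3-0=-3 -> [2, -4, -3, 5, -3]

Answer: 2 -4 -3 5 -3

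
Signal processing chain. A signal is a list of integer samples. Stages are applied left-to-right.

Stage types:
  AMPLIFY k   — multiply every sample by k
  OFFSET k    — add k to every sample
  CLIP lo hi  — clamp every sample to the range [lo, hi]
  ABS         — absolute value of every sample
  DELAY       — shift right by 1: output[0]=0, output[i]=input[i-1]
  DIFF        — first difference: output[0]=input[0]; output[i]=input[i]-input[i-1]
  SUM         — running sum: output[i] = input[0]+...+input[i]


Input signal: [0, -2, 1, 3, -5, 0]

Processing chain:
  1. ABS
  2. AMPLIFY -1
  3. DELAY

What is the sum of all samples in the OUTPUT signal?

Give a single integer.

Input: [0, -2, 1, 3, -5, 0]
Stage 1 (ABS): |0|=0, |-2|=2, |1|=1, |3|=3, |-5|=5, |0|=0 -> [0, 2, 1, 3, 5, 0]
Stage 2 (AMPLIFY -1): 0*-1=0, 2*-1=-2, 1*-1=-1, 3*-1=-3, 5*-1=-5, 0*-1=0 -> [0, -2, -1, -3, -5, 0]
Stage 3 (DELAY): [0, 0, -2, -1, -3, -5] = [0, 0, -2, -1, -3, -5] -> [0, 0, -2, -1, -3, -5]
Output sum: -11

Answer: -11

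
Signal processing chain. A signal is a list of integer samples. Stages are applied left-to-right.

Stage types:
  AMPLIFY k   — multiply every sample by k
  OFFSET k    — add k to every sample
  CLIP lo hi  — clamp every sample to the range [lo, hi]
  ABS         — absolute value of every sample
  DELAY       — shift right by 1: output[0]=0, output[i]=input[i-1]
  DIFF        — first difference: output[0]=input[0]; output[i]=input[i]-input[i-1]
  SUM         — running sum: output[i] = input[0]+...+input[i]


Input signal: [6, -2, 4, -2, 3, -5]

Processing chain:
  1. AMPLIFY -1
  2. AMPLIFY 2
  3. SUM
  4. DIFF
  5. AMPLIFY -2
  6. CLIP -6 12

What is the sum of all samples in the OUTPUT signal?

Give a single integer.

Answer: 18

Derivation:
Input: [6, -2, 4, -2, 3, -5]
Stage 1 (AMPLIFY -1): 6*-1=-6, -2*-1=2, 4*-1=-4, -2*-1=2, 3*-1=-3, -5*-1=5 -> [-6, 2, -4, 2, -3, 5]
Stage 2 (AMPLIFY 2): -6*2=-12, 2*2=4, -4*2=-8, 2*2=4, -3*2=-6, 5*2=10 -> [-12, 4, -8, 4, -6, 10]
Stage 3 (SUM): sum[0..0]=-12, sum[0..1]=-8, sum[0..2]=-16, sum[0..3]=-12, sum[0..4]=-18, sum[0..5]=-8 -> [-12, -8, -16, -12, -18, -8]
Stage 4 (DIFF): s[0]=-12, -8--12=4, -16--8=-8, -12--16=4, -18--12=-6, -8--18=10 -> [-12, 4, -8, 4, -6, 10]
Stage 5 (AMPLIFY -2): -12*-2=24, 4*-2=-8, -8*-2=16, 4*-2=-8, -6*-2=12, 10*-2=-20 -> [24, -8, 16, -8, 12, -20]
Stage 6 (CLIP -6 12): clip(24,-6,12)=12, clip(-8,-6,12)=-6, clip(16,-6,12)=12, clip(-8,-6,12)=-6, clip(12,-6,12)=12, clip(-20,-6,12)=-6 -> [12, -6, 12, -6, 12, -6]
Output sum: 18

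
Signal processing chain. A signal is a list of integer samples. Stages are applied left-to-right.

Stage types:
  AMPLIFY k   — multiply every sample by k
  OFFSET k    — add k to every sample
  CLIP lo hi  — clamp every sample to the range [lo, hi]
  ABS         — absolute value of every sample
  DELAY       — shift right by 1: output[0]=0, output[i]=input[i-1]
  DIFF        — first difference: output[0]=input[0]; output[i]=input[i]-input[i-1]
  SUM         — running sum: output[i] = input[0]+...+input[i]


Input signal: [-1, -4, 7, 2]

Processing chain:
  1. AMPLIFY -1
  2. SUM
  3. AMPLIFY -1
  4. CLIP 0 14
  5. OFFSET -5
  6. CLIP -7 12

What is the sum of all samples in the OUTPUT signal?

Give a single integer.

Answer: -14

Derivation:
Input: [-1, -4, 7, 2]
Stage 1 (AMPLIFY -1): -1*-1=1, -4*-1=4, 7*-1=-7, 2*-1=-2 -> [1, 4, -7, -2]
Stage 2 (SUM): sum[0..0]=1, sum[0..1]=5, sum[0..2]=-2, sum[0..3]=-4 -> [1, 5, -2, -4]
Stage 3 (AMPLIFY -1): 1*-1=-1, 5*-1=-5, -2*-1=2, -4*-1=4 -> [-1, -5, 2, 4]
Stage 4 (CLIP 0 14): clip(-1,0,14)=0, clip(-5,0,14)=0, clip(2,0,14)=2, clip(4,0,14)=4 -> [0, 0, 2, 4]
Stage 5 (OFFSET -5): 0+-5=-5, 0+-5=-5, 2+-5=-3, 4+-5=-1 -> [-5, -5, -3, -1]
Stage 6 (CLIP -7 12): clip(-5,-7,12)=-5, clip(-5,-7,12)=-5, clip(-3,-7,12)=-3, clip(-1,-7,12)=-1 -> [-5, -5, -3, -1]
Output sum: -14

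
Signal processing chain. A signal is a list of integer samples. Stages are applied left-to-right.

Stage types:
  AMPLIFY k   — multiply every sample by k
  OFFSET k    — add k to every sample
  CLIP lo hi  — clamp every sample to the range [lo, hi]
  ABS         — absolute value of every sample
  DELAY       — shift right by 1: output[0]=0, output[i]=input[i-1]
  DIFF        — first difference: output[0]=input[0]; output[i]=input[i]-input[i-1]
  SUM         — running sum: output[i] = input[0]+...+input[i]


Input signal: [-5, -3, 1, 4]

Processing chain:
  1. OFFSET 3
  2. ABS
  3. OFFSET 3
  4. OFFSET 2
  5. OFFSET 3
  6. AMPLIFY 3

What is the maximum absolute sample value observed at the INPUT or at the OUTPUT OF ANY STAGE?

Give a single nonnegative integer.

Input: [-5, -3, 1, 4] (max |s|=5)
Stage 1 (OFFSET 3): -5+3=-2, -3+3=0, 1+3=4, 4+3=7 -> [-2, 0, 4, 7] (max |s|=7)
Stage 2 (ABS): |-2|=2, |0|=0, |4|=4, |7|=7 -> [2, 0, 4, 7] (max |s|=7)
Stage 3 (OFFSET 3): 2+3=5, 0+3=3, 4+3=7, 7+3=10 -> [5, 3, 7, 10] (max |s|=10)
Stage 4 (OFFSET 2): 5+2=7, 3+2=5, 7+2=9, 10+2=12 -> [7, 5, 9, 12] (max |s|=12)
Stage 5 (OFFSET 3): 7+3=10, 5+3=8, 9+3=12, 12+3=15 -> [10, 8, 12, 15] (max |s|=15)
Stage 6 (AMPLIFY 3): 10*3=30, 8*3=24, 12*3=36, 15*3=45 -> [30, 24, 36, 45] (max |s|=45)
Overall max amplitude: 45

Answer: 45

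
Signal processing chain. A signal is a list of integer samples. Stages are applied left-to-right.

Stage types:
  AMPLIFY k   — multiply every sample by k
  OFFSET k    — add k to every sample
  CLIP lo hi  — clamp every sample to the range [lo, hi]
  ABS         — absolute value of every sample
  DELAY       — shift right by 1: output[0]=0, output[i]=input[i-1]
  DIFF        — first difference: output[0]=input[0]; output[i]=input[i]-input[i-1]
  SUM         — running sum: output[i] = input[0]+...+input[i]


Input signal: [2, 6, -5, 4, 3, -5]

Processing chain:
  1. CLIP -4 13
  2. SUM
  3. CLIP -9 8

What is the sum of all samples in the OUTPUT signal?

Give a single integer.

Answer: 37

Derivation:
Input: [2, 6, -5, 4, 3, -5]
Stage 1 (CLIP -4 13): clip(2,-4,13)=2, clip(6,-4,13)=6, clip(-5,-4,13)=-4, clip(4,-4,13)=4, clip(3,-4,13)=3, clip(-5,-4,13)=-4 -> [2, 6, -4, 4, 3, -4]
Stage 2 (SUM): sum[0..0]=2, sum[0..1]=8, sum[0..2]=4, sum[0..3]=8, sum[0..4]=11, sum[0..5]=7 -> [2, 8, 4, 8, 11, 7]
Stage 3 (CLIP -9 8): clip(2,-9,8)=2, clip(8,-9,8)=8, clip(4,-9,8)=4, clip(8,-9,8)=8, clip(11,-9,8)=8, clip(7,-9,8)=7 -> [2, 8, 4, 8, 8, 7]
Output sum: 37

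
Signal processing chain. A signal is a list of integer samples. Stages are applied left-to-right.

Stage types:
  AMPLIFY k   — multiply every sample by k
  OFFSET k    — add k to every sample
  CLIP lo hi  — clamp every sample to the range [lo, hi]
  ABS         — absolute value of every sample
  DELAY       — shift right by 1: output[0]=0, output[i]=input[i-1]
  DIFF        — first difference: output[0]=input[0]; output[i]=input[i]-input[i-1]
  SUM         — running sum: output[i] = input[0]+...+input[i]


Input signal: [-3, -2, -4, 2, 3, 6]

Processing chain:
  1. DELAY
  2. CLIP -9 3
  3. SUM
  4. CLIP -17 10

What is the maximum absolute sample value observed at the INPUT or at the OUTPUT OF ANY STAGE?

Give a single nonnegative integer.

Input: [-3, -2, -4, 2, 3, 6] (max |s|=6)
Stage 1 (DELAY): [0, -3, -2, -4, 2, 3] = [0, -3, -2, -4, 2, 3] -> [0, -3, -2, -4, 2, 3] (max |s|=4)
Stage 2 (CLIP -9 3): clip(0,-9,3)=0, clip(-3,-9,3)=-3, clip(-2,-9,3)=-2, clip(-4,-9,3)=-4, clip(2,-9,3)=2, clip(3,-9,3)=3 -> [0, -3, -2, -4, 2, 3] (max |s|=4)
Stage 3 (SUM): sum[0..0]=0, sum[0..1]=-3, sum[0..2]=-5, sum[0..3]=-9, sum[0..4]=-7, sum[0..5]=-4 -> [0, -3, -5, -9, -7, -4] (max |s|=9)
Stage 4 (CLIP -17 10): clip(0,-17,10)=0, clip(-3,-17,10)=-3, clip(-5,-17,10)=-5, clip(-9,-17,10)=-9, clip(-7,-17,10)=-7, clip(-4,-17,10)=-4 -> [0, -3, -5, -9, -7, -4] (max |s|=9)
Overall max amplitude: 9

Answer: 9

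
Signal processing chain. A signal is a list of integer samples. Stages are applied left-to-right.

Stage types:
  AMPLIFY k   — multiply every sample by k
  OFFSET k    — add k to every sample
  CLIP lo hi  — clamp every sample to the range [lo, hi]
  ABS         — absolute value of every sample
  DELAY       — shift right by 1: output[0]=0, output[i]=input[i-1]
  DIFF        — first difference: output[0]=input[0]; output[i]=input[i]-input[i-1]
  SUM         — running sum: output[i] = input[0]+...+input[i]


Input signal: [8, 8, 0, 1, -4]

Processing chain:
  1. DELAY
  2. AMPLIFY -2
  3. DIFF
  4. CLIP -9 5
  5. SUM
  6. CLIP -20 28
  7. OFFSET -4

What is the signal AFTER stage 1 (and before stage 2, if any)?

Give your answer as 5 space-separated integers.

Input: [8, 8, 0, 1, -4]
Stage 1 (DELAY): [0, 8, 8, 0, 1] = [0, 8, 8, 0, 1] -> [0, 8, 8, 0, 1]

Answer: 0 8 8 0 1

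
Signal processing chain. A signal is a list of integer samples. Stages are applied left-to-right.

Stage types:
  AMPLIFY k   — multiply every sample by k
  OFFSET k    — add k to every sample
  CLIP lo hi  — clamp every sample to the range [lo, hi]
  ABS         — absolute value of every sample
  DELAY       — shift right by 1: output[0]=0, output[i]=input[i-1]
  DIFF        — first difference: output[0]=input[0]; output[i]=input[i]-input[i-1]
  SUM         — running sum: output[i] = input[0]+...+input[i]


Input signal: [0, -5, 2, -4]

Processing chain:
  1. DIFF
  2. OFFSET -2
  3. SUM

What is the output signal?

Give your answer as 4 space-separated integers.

Input: [0, -5, 2, -4]
Stage 1 (DIFF): s[0]=0, -5-0=-5, 2--5=7, -4-2=-6 -> [0, -5, 7, -6]
Stage 2 (OFFSET -2): 0+-2=-2, -5+-2=-7, 7+-2=5, -6+-2=-8 -> [-2, -7, 5, -8]
Stage 3 (SUM): sum[0..0]=-2, sum[0..1]=-9, sum[0..2]=-4, sum[0..3]=-12 -> [-2, -9, -4, -12]

Answer: -2 -9 -4 -12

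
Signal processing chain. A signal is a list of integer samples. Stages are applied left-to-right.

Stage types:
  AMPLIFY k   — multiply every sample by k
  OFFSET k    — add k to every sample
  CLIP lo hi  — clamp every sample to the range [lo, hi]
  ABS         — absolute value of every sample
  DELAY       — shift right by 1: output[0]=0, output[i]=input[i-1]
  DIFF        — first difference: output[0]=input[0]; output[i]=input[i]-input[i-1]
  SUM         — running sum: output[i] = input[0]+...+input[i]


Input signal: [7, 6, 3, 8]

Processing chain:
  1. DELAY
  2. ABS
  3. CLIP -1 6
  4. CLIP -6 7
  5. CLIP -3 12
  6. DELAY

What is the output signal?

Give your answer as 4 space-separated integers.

Input: [7, 6, 3, 8]
Stage 1 (DELAY): [0, 7, 6, 3] = [0, 7, 6, 3] -> [0, 7, 6, 3]
Stage 2 (ABS): |0|=0, |7|=7, |6|=6, |3|=3 -> [0, 7, 6, 3]
Stage 3 (CLIP -1 6): clip(0,-1,6)=0, clip(7,-1,6)=6, clip(6,-1,6)=6, clip(3,-1,6)=3 -> [0, 6, 6, 3]
Stage 4 (CLIP -6 7): clip(0,-6,7)=0, clip(6,-6,7)=6, clip(6,-6,7)=6, clip(3,-6,7)=3 -> [0, 6, 6, 3]
Stage 5 (CLIP -3 12): clip(0,-3,12)=0, clip(6,-3,12)=6, clip(6,-3,12)=6, clip(3,-3,12)=3 -> [0, 6, 6, 3]
Stage 6 (DELAY): [0, 0, 6, 6] = [0, 0, 6, 6] -> [0, 0, 6, 6]

Answer: 0 0 6 6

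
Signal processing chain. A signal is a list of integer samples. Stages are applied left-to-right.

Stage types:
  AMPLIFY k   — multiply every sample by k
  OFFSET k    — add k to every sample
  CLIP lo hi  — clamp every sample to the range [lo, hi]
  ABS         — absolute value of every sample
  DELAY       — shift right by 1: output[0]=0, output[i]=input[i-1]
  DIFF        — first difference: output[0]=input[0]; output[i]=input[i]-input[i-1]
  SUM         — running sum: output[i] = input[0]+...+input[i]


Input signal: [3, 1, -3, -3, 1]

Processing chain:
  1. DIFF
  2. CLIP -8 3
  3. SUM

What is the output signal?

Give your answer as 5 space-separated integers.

Input: [3, 1, -3, -3, 1]
Stage 1 (DIFF): s[0]=3, 1-3=-2, -3-1=-4, -3--3=0, 1--3=4 -> [3, -2, -4, 0, 4]
Stage 2 (CLIP -8 3): clip(3,-8,3)=3, clip(-2,-8,3)=-2, clip(-4,-8,3)=-4, clip(0,-8,3)=0, clip(4,-8,3)=3 -> [3, -2, -4, 0, 3]
Stage 3 (SUM): sum[0..0]=3, sum[0..1]=1, sum[0..2]=-3, sum[0..3]=-3, sum[0..4]=0 -> [3, 1, -3, -3, 0]

Answer: 3 1 -3 -3 0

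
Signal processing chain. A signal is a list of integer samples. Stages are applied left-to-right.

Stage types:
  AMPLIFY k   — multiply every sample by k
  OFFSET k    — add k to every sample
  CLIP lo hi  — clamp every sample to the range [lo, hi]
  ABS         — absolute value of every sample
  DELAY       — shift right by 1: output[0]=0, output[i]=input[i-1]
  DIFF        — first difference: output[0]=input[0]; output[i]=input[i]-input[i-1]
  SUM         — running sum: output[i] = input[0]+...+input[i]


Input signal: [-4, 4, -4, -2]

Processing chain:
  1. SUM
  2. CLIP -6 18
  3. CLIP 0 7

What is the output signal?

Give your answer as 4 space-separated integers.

Input: [-4, 4, -4, -2]
Stage 1 (SUM): sum[0..0]=-4, sum[0..1]=0, sum[0..2]=-4, sum[0..3]=-6 -> [-4, 0, -4, -6]
Stage 2 (CLIP -6 18): clip(-4,-6,18)=-4, clip(0,-6,18)=0, clip(-4,-6,18)=-4, clip(-6,-6,18)=-6 -> [-4, 0, -4, -6]
Stage 3 (CLIP 0 7): clip(-4,0,7)=0, clip(0,0,7)=0, clip(-4,0,7)=0, clip(-6,0,7)=0 -> [0, 0, 0, 0]

Answer: 0 0 0 0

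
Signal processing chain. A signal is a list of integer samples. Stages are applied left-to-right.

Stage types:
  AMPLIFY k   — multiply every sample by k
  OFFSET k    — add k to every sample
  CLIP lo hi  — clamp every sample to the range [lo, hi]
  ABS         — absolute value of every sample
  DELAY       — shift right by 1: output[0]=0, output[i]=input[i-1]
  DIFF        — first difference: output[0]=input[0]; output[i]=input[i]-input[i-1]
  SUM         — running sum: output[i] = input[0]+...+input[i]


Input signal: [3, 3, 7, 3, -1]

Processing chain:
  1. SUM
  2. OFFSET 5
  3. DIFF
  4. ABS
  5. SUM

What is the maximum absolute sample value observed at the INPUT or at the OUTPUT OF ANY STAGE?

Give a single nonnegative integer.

Input: [3, 3, 7, 3, -1] (max |s|=7)
Stage 1 (SUM): sum[0..0]=3, sum[0..1]=6, sum[0..2]=13, sum[0..3]=16, sum[0..4]=15 -> [3, 6, 13, 16, 15] (max |s|=16)
Stage 2 (OFFSET 5): 3+5=8, 6+5=11, 13+5=18, 16+5=21, 15+5=20 -> [8, 11, 18, 21, 20] (max |s|=21)
Stage 3 (DIFF): s[0]=8, 11-8=3, 18-11=7, 21-18=3, 20-21=-1 -> [8, 3, 7, 3, -1] (max |s|=8)
Stage 4 (ABS): |8|=8, |3|=3, |7|=7, |3|=3, |-1|=1 -> [8, 3, 7, 3, 1] (max |s|=8)
Stage 5 (SUM): sum[0..0]=8, sum[0..1]=11, sum[0..2]=18, sum[0..3]=21, sum[0..4]=22 -> [8, 11, 18, 21, 22] (max |s|=22)
Overall max amplitude: 22

Answer: 22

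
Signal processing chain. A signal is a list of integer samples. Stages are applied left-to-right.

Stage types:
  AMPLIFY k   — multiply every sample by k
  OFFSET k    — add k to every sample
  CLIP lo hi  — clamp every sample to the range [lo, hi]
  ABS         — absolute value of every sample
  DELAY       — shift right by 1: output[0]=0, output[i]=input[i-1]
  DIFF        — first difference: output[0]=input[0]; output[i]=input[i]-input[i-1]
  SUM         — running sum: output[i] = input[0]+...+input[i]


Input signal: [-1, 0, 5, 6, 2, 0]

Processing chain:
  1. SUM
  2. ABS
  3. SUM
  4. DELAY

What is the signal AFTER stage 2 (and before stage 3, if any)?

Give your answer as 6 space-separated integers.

Answer: 1 1 4 10 12 12

Derivation:
Input: [-1, 0, 5, 6, 2, 0]
Stage 1 (SUM): sum[0..0]=-1, sum[0..1]=-1, sum[0..2]=4, sum[0..3]=10, sum[0..4]=12, sum[0..5]=12 -> [-1, -1, 4, 10, 12, 12]
Stage 2 (ABS): |-1|=1, |-1|=1, |4|=4, |10|=10, |12|=12, |12|=12 -> [1, 1, 4, 10, 12, 12]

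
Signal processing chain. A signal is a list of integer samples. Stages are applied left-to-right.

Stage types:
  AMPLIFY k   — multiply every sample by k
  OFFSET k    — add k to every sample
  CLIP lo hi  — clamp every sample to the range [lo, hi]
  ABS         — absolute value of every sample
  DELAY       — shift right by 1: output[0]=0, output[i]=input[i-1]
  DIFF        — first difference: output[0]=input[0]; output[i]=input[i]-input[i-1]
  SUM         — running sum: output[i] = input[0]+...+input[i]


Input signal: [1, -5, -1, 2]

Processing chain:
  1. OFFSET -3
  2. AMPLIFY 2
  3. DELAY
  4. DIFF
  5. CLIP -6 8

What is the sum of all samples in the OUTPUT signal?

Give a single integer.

Answer: -2

Derivation:
Input: [1, -5, -1, 2]
Stage 1 (OFFSET -3): 1+-3=-2, -5+-3=-8, -1+-3=-4, 2+-3=-1 -> [-2, -8, -4, -1]
Stage 2 (AMPLIFY 2): -2*2=-4, -8*2=-16, -4*2=-8, -1*2=-2 -> [-4, -16, -8, -2]
Stage 3 (DELAY): [0, -4, -16, -8] = [0, -4, -16, -8] -> [0, -4, -16, -8]
Stage 4 (DIFF): s[0]=0, -4-0=-4, -16--4=-12, -8--16=8 -> [0, -4, -12, 8]
Stage 5 (CLIP -6 8): clip(0,-6,8)=0, clip(-4,-6,8)=-4, clip(-12,-6,8)=-6, clip(8,-6,8)=8 -> [0, -4, -6, 8]
Output sum: -2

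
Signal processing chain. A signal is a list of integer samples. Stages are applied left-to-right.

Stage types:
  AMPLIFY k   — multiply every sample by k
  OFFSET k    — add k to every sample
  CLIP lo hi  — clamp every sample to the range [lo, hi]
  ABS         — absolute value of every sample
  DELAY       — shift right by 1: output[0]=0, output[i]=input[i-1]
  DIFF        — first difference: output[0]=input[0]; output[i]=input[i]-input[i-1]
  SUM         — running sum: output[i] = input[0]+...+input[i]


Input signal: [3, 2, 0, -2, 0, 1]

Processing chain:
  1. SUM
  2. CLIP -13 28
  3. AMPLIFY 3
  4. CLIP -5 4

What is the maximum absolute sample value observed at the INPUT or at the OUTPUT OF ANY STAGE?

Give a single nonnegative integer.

Input: [3, 2, 0, -2, 0, 1] (max |s|=3)
Stage 1 (SUM): sum[0..0]=3, sum[0..1]=5, sum[0..2]=5, sum[0..3]=3, sum[0..4]=3, sum[0..5]=4 -> [3, 5, 5, 3, 3, 4] (max |s|=5)
Stage 2 (CLIP -13 28): clip(3,-13,28)=3, clip(5,-13,28)=5, clip(5,-13,28)=5, clip(3,-13,28)=3, clip(3,-13,28)=3, clip(4,-13,28)=4 -> [3, 5, 5, 3, 3, 4] (max |s|=5)
Stage 3 (AMPLIFY 3): 3*3=9, 5*3=15, 5*3=15, 3*3=9, 3*3=9, 4*3=12 -> [9, 15, 15, 9, 9, 12] (max |s|=15)
Stage 4 (CLIP -5 4): clip(9,-5,4)=4, clip(15,-5,4)=4, clip(15,-5,4)=4, clip(9,-5,4)=4, clip(9,-5,4)=4, clip(12,-5,4)=4 -> [4, 4, 4, 4, 4, 4] (max |s|=4)
Overall max amplitude: 15

Answer: 15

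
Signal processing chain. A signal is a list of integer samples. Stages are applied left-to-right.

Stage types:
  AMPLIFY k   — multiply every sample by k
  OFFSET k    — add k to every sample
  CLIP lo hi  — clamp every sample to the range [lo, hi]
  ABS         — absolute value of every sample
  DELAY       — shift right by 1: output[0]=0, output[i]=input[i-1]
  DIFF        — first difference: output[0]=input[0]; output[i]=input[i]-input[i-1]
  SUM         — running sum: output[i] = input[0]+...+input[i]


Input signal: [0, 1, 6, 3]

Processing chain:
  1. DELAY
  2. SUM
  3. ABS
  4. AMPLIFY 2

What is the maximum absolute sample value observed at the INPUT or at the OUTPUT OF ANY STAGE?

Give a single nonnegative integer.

Answer: 14

Derivation:
Input: [0, 1, 6, 3] (max |s|=6)
Stage 1 (DELAY): [0, 0, 1, 6] = [0, 0, 1, 6] -> [0, 0, 1, 6] (max |s|=6)
Stage 2 (SUM): sum[0..0]=0, sum[0..1]=0, sum[0..2]=1, sum[0..3]=7 -> [0, 0, 1, 7] (max |s|=7)
Stage 3 (ABS): |0|=0, |0|=0, |1|=1, |7|=7 -> [0, 0, 1, 7] (max |s|=7)
Stage 4 (AMPLIFY 2): 0*2=0, 0*2=0, 1*2=2, 7*2=14 -> [0, 0, 2, 14] (max |s|=14)
Overall max amplitude: 14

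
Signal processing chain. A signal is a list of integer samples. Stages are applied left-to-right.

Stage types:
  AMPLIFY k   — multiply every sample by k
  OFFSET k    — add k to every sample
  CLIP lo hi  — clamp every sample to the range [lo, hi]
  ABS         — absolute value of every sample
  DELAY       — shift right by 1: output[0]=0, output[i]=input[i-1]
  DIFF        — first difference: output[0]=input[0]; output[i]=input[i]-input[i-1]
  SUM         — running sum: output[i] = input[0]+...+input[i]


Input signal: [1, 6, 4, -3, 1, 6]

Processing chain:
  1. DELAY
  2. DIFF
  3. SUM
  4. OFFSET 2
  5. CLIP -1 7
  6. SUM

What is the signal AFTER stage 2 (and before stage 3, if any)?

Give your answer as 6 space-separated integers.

Answer: 0 1 5 -2 -7 4

Derivation:
Input: [1, 6, 4, -3, 1, 6]
Stage 1 (DELAY): [0, 1, 6, 4, -3, 1] = [0, 1, 6, 4, -3, 1] -> [0, 1, 6, 4, -3, 1]
Stage 2 (DIFF): s[0]=0, 1-0=1, 6-1=5, 4-6=-2, -3-4=-7, 1--3=4 -> [0, 1, 5, -2, -7, 4]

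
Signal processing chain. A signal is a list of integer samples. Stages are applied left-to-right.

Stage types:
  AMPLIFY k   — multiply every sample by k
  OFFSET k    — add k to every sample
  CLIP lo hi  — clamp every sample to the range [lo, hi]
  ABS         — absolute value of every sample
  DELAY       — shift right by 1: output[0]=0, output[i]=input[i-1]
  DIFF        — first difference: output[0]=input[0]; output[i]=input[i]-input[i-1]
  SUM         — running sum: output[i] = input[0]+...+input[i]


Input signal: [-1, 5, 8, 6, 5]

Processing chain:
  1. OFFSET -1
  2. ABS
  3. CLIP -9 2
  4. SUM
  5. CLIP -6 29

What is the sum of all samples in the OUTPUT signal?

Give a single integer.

Input: [-1, 5, 8, 6, 5]
Stage 1 (OFFSET -1): -1+-1=-2, 5+-1=4, 8+-1=7, 6+-1=5, 5+-1=4 -> [-2, 4, 7, 5, 4]
Stage 2 (ABS): |-2|=2, |4|=4, |7|=7, |5|=5, |4|=4 -> [2, 4, 7, 5, 4]
Stage 3 (CLIP -9 2): clip(2,-9,2)=2, clip(4,-9,2)=2, clip(7,-9,2)=2, clip(5,-9,2)=2, clip(4,-9,2)=2 -> [2, 2, 2, 2, 2]
Stage 4 (SUM): sum[0..0]=2, sum[0..1]=4, sum[0..2]=6, sum[0..3]=8, sum[0..4]=10 -> [2, 4, 6, 8, 10]
Stage 5 (CLIP -6 29): clip(2,-6,29)=2, clip(4,-6,29)=4, clip(6,-6,29)=6, clip(8,-6,29)=8, clip(10,-6,29)=10 -> [2, 4, 6, 8, 10]
Output sum: 30

Answer: 30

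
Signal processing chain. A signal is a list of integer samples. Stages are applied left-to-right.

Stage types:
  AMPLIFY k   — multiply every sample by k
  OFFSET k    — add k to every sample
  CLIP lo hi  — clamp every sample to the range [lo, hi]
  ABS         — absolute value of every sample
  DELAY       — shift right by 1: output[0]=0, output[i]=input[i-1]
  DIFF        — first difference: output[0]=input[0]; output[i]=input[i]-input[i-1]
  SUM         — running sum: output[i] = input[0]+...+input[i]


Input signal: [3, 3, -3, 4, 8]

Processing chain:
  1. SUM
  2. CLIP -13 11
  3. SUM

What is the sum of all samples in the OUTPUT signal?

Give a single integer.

Input: [3, 3, -3, 4, 8]
Stage 1 (SUM): sum[0..0]=3, sum[0..1]=6, sum[0..2]=3, sum[0..3]=7, sum[0..4]=15 -> [3, 6, 3, 7, 15]
Stage 2 (CLIP -13 11): clip(3,-13,11)=3, clip(6,-13,11)=6, clip(3,-13,11)=3, clip(7,-13,11)=7, clip(15,-13,11)=11 -> [3, 6, 3, 7, 11]
Stage 3 (SUM): sum[0..0]=3, sum[0..1]=9, sum[0..2]=12, sum[0..3]=19, sum[0..4]=30 -> [3, 9, 12, 19, 30]
Output sum: 73

Answer: 73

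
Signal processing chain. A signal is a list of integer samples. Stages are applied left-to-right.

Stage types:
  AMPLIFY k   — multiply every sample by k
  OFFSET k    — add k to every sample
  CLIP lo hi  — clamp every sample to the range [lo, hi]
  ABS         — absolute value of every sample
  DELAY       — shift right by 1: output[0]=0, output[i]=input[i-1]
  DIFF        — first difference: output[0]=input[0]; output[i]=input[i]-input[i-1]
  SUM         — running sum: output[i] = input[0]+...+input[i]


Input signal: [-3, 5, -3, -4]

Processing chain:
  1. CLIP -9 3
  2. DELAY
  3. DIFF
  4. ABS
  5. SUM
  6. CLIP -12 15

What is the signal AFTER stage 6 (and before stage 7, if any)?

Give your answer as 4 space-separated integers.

Input: [-3, 5, -3, -4]
Stage 1 (CLIP -9 3): clip(-3,-9,3)=-3, clip(5,-9,3)=3, clip(-3,-9,3)=-3, clip(-4,-9,3)=-4 -> [-3, 3, -3, -4]
Stage 2 (DELAY): [0, -3, 3, -3] = [0, -3, 3, -3] -> [0, -3, 3, -3]
Stage 3 (DIFF): s[0]=0, -3-0=-3, 3--3=6, -3-3=-6 -> [0, -3, 6, -6]
Stage 4 (ABS): |0|=0, |-3|=3, |6|=6, |-6|=6 -> [0, 3, 6, 6]
Stage 5 (SUM): sum[0..0]=0, sum[0..1]=3, sum[0..2]=9, sum[0..3]=15 -> [0, 3, 9, 15]
Stage 6 (CLIP -12 15): clip(0,-12,15)=0, clip(3,-12,15)=3, clip(9,-12,15)=9, clip(15,-12,15)=15 -> [0, 3, 9, 15]

Answer: 0 3 9 15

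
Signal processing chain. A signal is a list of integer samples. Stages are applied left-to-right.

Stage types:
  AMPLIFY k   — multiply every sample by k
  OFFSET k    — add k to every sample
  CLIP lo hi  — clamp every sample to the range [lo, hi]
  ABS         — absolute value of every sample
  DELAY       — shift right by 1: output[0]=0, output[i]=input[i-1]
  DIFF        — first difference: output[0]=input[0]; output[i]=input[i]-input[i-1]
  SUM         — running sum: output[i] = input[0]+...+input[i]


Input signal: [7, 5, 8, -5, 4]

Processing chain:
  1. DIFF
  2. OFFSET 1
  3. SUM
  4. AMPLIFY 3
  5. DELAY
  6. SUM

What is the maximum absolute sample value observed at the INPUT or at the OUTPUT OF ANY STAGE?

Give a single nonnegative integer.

Input: [7, 5, 8, -5, 4] (max |s|=8)
Stage 1 (DIFF): s[0]=7, 5-7=-2, 8-5=3, -5-8=-13, 4--5=9 -> [7, -2, 3, -13, 9] (max |s|=13)
Stage 2 (OFFSET 1): 7+1=8, -2+1=-1, 3+1=4, -13+1=-12, 9+1=10 -> [8, -1, 4, -12, 10] (max |s|=12)
Stage 3 (SUM): sum[0..0]=8, sum[0..1]=7, sum[0..2]=11, sum[0..3]=-1, sum[0..4]=9 -> [8, 7, 11, -1, 9] (max |s|=11)
Stage 4 (AMPLIFY 3): 8*3=24, 7*3=21, 11*3=33, -1*3=-3, 9*3=27 -> [24, 21, 33, -3, 27] (max |s|=33)
Stage 5 (DELAY): [0, 24, 21, 33, -3] = [0, 24, 21, 33, -3] -> [0, 24, 21, 33, -3] (max |s|=33)
Stage 6 (SUM): sum[0..0]=0, sum[0..1]=24, sum[0..2]=45, sum[0..3]=78, sum[0..4]=75 -> [0, 24, 45, 78, 75] (max |s|=78)
Overall max amplitude: 78

Answer: 78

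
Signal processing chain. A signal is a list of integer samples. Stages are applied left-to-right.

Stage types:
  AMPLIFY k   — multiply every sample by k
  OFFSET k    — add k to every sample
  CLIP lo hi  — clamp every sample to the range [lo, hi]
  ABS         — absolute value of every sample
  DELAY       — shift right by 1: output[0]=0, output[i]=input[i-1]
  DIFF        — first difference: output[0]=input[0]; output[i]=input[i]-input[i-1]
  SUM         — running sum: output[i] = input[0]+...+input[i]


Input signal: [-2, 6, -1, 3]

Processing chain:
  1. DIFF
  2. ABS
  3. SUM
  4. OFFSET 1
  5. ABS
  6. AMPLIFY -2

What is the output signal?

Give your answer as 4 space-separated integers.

Answer: -6 -22 -36 -44

Derivation:
Input: [-2, 6, -1, 3]
Stage 1 (DIFF): s[0]=-2, 6--2=8, -1-6=-7, 3--1=4 -> [-2, 8, -7, 4]
Stage 2 (ABS): |-2|=2, |8|=8, |-7|=7, |4|=4 -> [2, 8, 7, 4]
Stage 3 (SUM): sum[0..0]=2, sum[0..1]=10, sum[0..2]=17, sum[0..3]=21 -> [2, 10, 17, 21]
Stage 4 (OFFSET 1): 2+1=3, 10+1=11, 17+1=18, 21+1=22 -> [3, 11, 18, 22]
Stage 5 (ABS): |3|=3, |11|=11, |18|=18, |22|=22 -> [3, 11, 18, 22]
Stage 6 (AMPLIFY -2): 3*-2=-6, 11*-2=-22, 18*-2=-36, 22*-2=-44 -> [-6, -22, -36, -44]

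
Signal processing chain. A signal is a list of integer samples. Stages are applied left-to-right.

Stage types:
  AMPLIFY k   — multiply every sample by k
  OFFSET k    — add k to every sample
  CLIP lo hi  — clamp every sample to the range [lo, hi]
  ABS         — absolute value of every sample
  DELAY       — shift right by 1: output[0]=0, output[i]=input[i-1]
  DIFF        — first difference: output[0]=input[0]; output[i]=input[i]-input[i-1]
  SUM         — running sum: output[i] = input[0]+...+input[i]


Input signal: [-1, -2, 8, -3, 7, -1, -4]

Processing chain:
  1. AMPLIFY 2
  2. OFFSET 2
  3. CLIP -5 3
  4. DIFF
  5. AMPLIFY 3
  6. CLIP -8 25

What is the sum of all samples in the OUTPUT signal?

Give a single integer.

Input: [-1, -2, 8, -3, 7, -1, -4]
Stage 1 (AMPLIFY 2): -1*2=-2, -2*2=-4, 8*2=16, -3*2=-6, 7*2=14, -1*2=-2, -4*2=-8 -> [-2, -4, 16, -6, 14, -2, -8]
Stage 2 (OFFSET 2): -2+2=0, -4+2=-2, 16+2=18, -6+2=-4, 14+2=16, -2+2=0, -8+2=-6 -> [0, -2, 18, -4, 16, 0, -6]
Stage 3 (CLIP -5 3): clip(0,-5,3)=0, clip(-2,-5,3)=-2, clip(18,-5,3)=3, clip(-4,-5,3)=-4, clip(16,-5,3)=3, clip(0,-5,3)=0, clip(-6,-5,3)=-5 -> [0, -2, 3, -4, 3, 0, -5]
Stage 4 (DIFF): s[0]=0, -2-0=-2, 3--2=5, -4-3=-7, 3--4=7, 0-3=-3, -5-0=-5 -> [0, -2, 5, -7, 7, -3, -5]
Stage 5 (AMPLIFY 3): 0*3=0, -2*3=-6, 5*3=15, -7*3=-21, 7*3=21, -3*3=-9, -5*3=-15 -> [0, -6, 15, -21, 21, -9, -15]
Stage 6 (CLIP -8 25): clip(0,-8,25)=0, clip(-6,-8,25)=-6, clip(15,-8,25)=15, clip(-21,-8,25)=-8, clip(21,-8,25)=21, clip(-9,-8,25)=-8, clip(-15,-8,25)=-8 -> [0, -6, 15, -8, 21, -8, -8]
Output sum: 6

Answer: 6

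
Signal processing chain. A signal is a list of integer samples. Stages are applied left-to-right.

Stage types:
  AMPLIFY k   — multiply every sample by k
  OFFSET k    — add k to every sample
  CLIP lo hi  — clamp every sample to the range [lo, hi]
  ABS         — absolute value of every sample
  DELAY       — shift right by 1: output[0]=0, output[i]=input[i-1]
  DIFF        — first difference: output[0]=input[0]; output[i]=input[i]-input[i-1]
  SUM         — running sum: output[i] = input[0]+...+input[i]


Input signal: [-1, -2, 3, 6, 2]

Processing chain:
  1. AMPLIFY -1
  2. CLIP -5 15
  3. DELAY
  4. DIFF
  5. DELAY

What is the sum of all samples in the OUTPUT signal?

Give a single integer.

Answer: -3

Derivation:
Input: [-1, -2, 3, 6, 2]
Stage 1 (AMPLIFY -1): -1*-1=1, -2*-1=2, 3*-1=-3, 6*-1=-6, 2*-1=-2 -> [1, 2, -3, -6, -2]
Stage 2 (CLIP -5 15): clip(1,-5,15)=1, clip(2,-5,15)=2, clip(-3,-5,15)=-3, clip(-6,-5,15)=-5, clip(-2,-5,15)=-2 -> [1, 2, -3, -5, -2]
Stage 3 (DELAY): [0, 1, 2, -3, -5] = [0, 1, 2, -3, -5] -> [0, 1, 2, -3, -5]
Stage 4 (DIFF): s[0]=0, 1-0=1, 2-1=1, -3-2=-5, -5--3=-2 -> [0, 1, 1, -5, -2]
Stage 5 (DELAY): [0, 0, 1, 1, -5] = [0, 0, 1, 1, -5] -> [0, 0, 1, 1, -5]
Output sum: -3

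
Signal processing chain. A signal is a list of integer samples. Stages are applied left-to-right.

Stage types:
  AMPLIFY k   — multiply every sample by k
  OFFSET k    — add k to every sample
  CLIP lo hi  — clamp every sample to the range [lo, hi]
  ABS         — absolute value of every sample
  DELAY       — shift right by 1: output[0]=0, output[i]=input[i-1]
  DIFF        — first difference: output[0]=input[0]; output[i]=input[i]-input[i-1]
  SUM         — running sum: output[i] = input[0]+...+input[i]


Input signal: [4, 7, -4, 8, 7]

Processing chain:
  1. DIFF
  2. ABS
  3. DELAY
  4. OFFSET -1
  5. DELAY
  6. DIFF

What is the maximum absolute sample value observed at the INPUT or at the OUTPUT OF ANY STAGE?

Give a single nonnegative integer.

Input: [4, 7, -4, 8, 7] (max |s|=8)
Stage 1 (DIFF): s[0]=4, 7-4=3, -4-7=-11, 8--4=12, 7-8=-1 -> [4, 3, -11, 12, -1] (max |s|=12)
Stage 2 (ABS): |4|=4, |3|=3, |-11|=11, |12|=12, |-1|=1 -> [4, 3, 11, 12, 1] (max |s|=12)
Stage 3 (DELAY): [0, 4, 3, 11, 12] = [0, 4, 3, 11, 12] -> [0, 4, 3, 11, 12] (max |s|=12)
Stage 4 (OFFSET -1): 0+-1=-1, 4+-1=3, 3+-1=2, 11+-1=10, 12+-1=11 -> [-1, 3, 2, 10, 11] (max |s|=11)
Stage 5 (DELAY): [0, -1, 3, 2, 10] = [0, -1, 3, 2, 10] -> [0, -1, 3, 2, 10] (max |s|=10)
Stage 6 (DIFF): s[0]=0, -1-0=-1, 3--1=4, 2-3=-1, 10-2=8 -> [0, -1, 4, -1, 8] (max |s|=8)
Overall max amplitude: 12

Answer: 12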